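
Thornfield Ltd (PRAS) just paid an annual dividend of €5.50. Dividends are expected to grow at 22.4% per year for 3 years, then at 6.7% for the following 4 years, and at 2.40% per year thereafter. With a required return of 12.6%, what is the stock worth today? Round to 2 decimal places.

Three-stage DDM. Project D₁…D_7; terminal Gordon value at t=7 with g = 0.024; discount at r = 0.126.
D_1 = 6.7320
D_2 = 8.2400
D_3 = 10.0857
D_4 = 10.7615
D_5 = 11.4825
D_6 = 12.2518
D_7 = 13.0727
TV_7 = 13.3864/(0.126−0.024) = 131.2395
P₀ = Σ Dₜ/(1+r)ᵗ + TV_7/(1+r)^7 = 101.4750

€101.48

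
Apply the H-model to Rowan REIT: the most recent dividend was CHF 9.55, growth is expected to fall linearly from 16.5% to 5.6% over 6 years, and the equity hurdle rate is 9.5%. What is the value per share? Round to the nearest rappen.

H-model: P₀ = D₀[(1+g_L) + H(g_S−g_L)]/(r−g_L), with H = 6/2 = 3.
P₀ = 9.55 × [(1+0.056) + 3×(0.165−0.056)] / (0.095−0.056)
   = 9.55 × 1.3830 / 0.039 = 338.6577

CHF 338.66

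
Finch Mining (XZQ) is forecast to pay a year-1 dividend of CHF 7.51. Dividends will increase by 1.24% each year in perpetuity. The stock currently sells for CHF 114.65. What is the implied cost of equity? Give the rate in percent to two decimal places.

7.79%

Rearranging the constant-growth DDM: r = D₁/P₀ + g.
r = 7.5100 / 114.65 + 0.0124 = 0.06550 + 0.0124 = 0.07790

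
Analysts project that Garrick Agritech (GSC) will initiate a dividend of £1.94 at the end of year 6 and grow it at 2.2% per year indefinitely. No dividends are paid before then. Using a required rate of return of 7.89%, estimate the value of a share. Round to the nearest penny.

Deferred-dividend DDM. At t=5 the remaining stream is a growing perpetuity with first payment D_6 = 1.94.
V_5 = D_6/(r−g) = 1.94/(0.0789−0.022) = 34.0949
P₀ = V_5/(1+r)^5 = 34.0949/(1+0.0789)^5 = 23.3230

£23.32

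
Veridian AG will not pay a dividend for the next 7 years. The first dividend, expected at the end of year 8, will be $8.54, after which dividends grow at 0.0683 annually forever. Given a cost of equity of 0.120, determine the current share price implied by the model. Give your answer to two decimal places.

$74.72

Deferred-dividend DDM. At t=7 the remaining stream is a growing perpetuity with first payment D_8 = 8.54.
V_7 = D_8/(r−g) = 8.54/(0.12−0.0683) = 165.1838
P₀ = V_7/(1+r)^7 = 165.1838/(1+0.12)^7 = 74.7207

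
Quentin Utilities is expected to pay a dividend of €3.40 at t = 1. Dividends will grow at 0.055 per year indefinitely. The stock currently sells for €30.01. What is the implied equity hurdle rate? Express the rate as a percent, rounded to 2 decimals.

Rearranging the constant-growth DDM: r = D₁/P₀ + g.
r = 3.4000 / 30.01 + 0.055 = 0.11330 + 0.055 = 0.16830

16.83%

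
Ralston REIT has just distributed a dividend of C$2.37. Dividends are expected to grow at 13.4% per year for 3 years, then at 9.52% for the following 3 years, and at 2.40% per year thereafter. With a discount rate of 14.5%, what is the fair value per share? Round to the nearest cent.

C$30.35

Three-stage DDM. Project D₁…D_6; terminal Gordon value at t=6 with g = 0.024; discount at r = 0.145.
D_1 = 2.6876
D_2 = 3.0477
D_3 = 3.4561
D_4 = 3.7851
D_5 = 4.1455
D_6 = 4.5401
TV_6 = 4.6491/(0.145−0.024) = 38.4222
P₀ = Σ Dₜ/(1+r)ᵗ + TV_6/(1+r)^6 = 30.3487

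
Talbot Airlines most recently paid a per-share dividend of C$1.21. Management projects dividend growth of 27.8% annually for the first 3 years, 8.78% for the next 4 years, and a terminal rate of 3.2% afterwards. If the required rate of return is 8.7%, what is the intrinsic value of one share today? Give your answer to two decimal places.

Three-stage DDM. Project D₁…D_7; terminal Gordon value at t=7 with g = 0.032; discount at r = 0.087.
D_1 = 1.5464
D_2 = 1.9763
D_3 = 2.5257
D_4 = 2.7474
D_5 = 2.9887
D_6 = 3.2511
D_7 = 3.5365
TV_7 = 3.6497/(0.087−0.032) = 66.3577
P₀ = Σ Dₜ/(1+r)ᵗ + TV_7/(1+r)^7 = 49.9491

C$49.95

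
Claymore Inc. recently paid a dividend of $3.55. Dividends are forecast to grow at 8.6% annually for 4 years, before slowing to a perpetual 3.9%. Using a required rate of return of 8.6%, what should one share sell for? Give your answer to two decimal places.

Two-stage DDM. Project D₁…D_4 at 0.086, terminal growth 0.039, discount at r = 0.086.
D_1 = 3.8553
D_2 = 4.1869
D_3 = 4.5469
D_4 = 4.9380
Terminal value at t=4: TV = D_5/(r−g) = 5.1305/(0.086−0.039) = 109.1605
P₀ = 3.8553/(1+0.086)^1 + 4.1869/(1+0.086)^2 + 4.5469/(1+0.086)^3 + 4.9380/(1+0.086)^4 + 109.1605/(1+0.086)^4 = 92.6777

$92.68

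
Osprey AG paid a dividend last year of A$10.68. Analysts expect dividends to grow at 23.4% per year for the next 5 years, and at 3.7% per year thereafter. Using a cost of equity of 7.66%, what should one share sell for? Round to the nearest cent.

A$635.22

Two-stage DDM. Project D₁…D_5 at 0.234, terminal growth 0.037, discount at r = 0.0766.
D_1 = 13.1791
D_2 = 16.2630
D_3 = 20.0686
D_4 = 24.7646
D_5 = 30.5596
Terminal value at t=5: TV = D_6/(r−g) = 31.6903/(0.0766−0.037) = 800.2591
P₀ = 13.1791/(1+0.0766)^1 + 16.2630/(1+0.0766)^2 + 20.0686/(1+0.0766)^3 + 24.7646/(1+0.0766)^4 + 30.5596/(1+0.0766)^5 + 800.2591/(1+0.0766)^5 = 635.2152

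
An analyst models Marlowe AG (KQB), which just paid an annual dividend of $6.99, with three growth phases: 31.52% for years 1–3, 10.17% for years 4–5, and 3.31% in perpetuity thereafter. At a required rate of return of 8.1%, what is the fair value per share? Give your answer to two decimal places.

Three-stage DDM. Project D₁…D_5; terminal Gordon value at t=5 with g = 0.0331; discount at r = 0.081.
D_1 = 9.1932
D_2 = 12.0910
D_3 = 15.9020
D_4 = 17.5193
D_5 = 19.3010
TV_5 = 19.9398/(0.081−0.0331) = 416.2806
P₀ = Σ Dₜ/(1+r)ᵗ + TV_5/(1+r)^5 = 339.3502

$339.35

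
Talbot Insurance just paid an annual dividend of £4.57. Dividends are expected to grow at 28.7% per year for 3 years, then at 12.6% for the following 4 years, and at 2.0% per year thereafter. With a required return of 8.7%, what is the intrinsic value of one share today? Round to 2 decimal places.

Three-stage DDM. Project D₁…D_7; terminal Gordon value at t=7 with g = 0.02; discount at r = 0.087.
D_1 = 5.8816
D_2 = 7.5696
D_3 = 9.7421
D_4 = 10.9696
D_5 = 12.3518
D_6 = 13.9081
D_7 = 15.6605
TV_7 = 15.9737/(0.087−0.02) = 238.4135
P₀ = Σ Dₜ/(1+r)ᵗ + TV_7/(1+r)^7 = 185.5247

£185.52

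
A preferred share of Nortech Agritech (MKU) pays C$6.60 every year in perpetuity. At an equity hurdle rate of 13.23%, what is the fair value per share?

Zero-growth DDM (perpetuity): P₀ = D/r = 6.60 / 0.1323 = 49.8866

C$49.89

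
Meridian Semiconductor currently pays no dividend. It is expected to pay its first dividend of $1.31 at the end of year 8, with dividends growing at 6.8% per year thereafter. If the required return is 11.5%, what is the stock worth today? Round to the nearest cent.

Deferred-dividend DDM. At t=7 the remaining stream is a growing perpetuity with first payment D_8 = 1.31.
V_7 = D_8/(r−g) = 1.31/(0.115−0.068) = 27.8723
P₀ = V_7/(1+r)^7 = 27.8723/(1+0.115)^7 = 13.0092

$13.01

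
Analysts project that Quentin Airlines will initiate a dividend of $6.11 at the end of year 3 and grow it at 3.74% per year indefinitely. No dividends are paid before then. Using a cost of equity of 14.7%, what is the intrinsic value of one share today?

$42.37

Deferred-dividend DDM. At t=2 the remaining stream is a growing perpetuity with first payment D_3 = 6.11.
V_2 = D_3/(r−g) = 6.11/(0.147−0.0374) = 55.7482
P₀ = V_2/(1+r)^2 = 55.7482/(1+0.147)^2 = 42.3744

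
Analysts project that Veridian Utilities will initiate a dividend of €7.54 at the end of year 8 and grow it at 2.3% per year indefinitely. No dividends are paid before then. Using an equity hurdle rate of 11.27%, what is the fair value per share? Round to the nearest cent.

€39.80

Deferred-dividend DDM. At t=7 the remaining stream is a growing perpetuity with first payment D_8 = 7.54.
V_7 = D_8/(r−g) = 7.54/(0.1127−0.023) = 84.0580
P₀ = V_7/(1+r)^7 = 84.0580/(1+0.1127)^7 = 39.8045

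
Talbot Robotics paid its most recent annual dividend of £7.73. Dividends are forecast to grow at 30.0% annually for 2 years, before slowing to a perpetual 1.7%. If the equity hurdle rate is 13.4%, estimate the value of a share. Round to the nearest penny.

Two-stage DDM. Project D₁…D_2 at 0.3, terminal growth 0.017, discount at r = 0.134.
D_1 = 10.0490
D_2 = 13.0637
Terminal value at t=2: TV = D_3/(r−g) = 13.2858/(0.134−0.017) = 113.5537
P₀ = 10.0490/(1+0.134)^1 + 13.0637/(1+0.134)^2 + 113.5537/(1+0.134)^2 = 107.3232

£107.32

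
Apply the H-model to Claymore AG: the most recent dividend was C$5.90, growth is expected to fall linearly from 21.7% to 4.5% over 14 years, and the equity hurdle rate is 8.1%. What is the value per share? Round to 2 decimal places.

C$368.59

H-model: P₀ = D₀[(1+g_L) + H(g_S−g_L)]/(r−g_L), with H = 14/2 = 7.
P₀ = 5.90 × [(1+0.045) + 7×(0.217−0.045)] / (0.081−0.045)
   = 5.90 × 2.2490 / 0.036 = 368.5861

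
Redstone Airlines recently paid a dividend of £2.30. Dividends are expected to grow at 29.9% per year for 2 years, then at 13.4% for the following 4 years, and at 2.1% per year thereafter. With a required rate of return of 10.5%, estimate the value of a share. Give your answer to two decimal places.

Three-stage DDM. Project D₁…D_6; terminal Gordon value at t=6 with g = 0.021; discount at r = 0.105.
D_1 = 2.9877
D_2 = 3.8810
D_3 = 4.4011
D_4 = 4.9908
D_5 = 5.6596
D_6 = 6.4180
TV_6 = 6.5528/(0.105−0.021) = 78.0090
P₀ = Σ Dₜ/(1+r)ᵗ + TV_6/(1+r)^6 = 62.3046

£62.30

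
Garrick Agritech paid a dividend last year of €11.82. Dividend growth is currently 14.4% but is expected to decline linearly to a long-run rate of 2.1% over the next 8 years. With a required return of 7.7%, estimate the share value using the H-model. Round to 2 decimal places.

€319.35

H-model: P₀ = D₀[(1+g_L) + H(g_S−g_L)]/(r−g_L), with H = 8/2 = 4.
P₀ = 11.82 × [(1+0.021) + 4×(0.144−0.021)] / (0.077−0.021)
   = 11.82 × 1.5130 / 0.056 = 319.3511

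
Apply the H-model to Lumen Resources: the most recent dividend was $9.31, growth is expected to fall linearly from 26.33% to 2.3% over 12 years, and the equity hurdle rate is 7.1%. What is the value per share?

H-model: P₀ = D₀[(1+g_L) + H(g_S−g_L)]/(r−g_L), with H = 12/2 = 6.
P₀ = 9.31 × [(1+0.023) + 6×(0.2633−0.023)] / (0.071−0.023)
   = 9.31 × 2.4648 / 0.048 = 478.0685

$478.07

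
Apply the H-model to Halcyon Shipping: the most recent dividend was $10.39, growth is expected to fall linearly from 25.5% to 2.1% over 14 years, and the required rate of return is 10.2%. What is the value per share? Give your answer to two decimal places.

H-model: P₀ = D₀[(1+g_L) + H(g_S−g_L)]/(r−g_L), with H = 14/2 = 7.
P₀ = 10.39 × [(1+0.021) + 7×(0.255−0.021)] / (0.102−0.021)
   = 10.39 × 2.6590 / 0.081 = 341.0742

$341.07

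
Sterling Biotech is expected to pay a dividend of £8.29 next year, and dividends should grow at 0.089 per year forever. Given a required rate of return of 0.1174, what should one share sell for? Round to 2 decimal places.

£291.90

Gordon growth model: P₀ = D₁/(r − g), with D₁ = 8.29 given directly.
P₀ = 8.2900 / (0.1174 − 0.089) = 8.2900 / 0.0284 = 291.9014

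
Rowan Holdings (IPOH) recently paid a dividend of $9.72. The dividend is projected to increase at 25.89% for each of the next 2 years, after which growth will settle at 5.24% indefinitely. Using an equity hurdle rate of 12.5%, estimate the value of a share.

$199.48

Two-stage DDM. Project D₁…D_2 at 0.2589, terminal growth 0.0524, discount at r = 0.125.
D_1 = 12.2365
D_2 = 15.4045
Terminal value at t=2: TV = D_3/(r−g) = 16.2117/(0.125−0.0524) = 223.3022
P₀ = 12.2365/(1+0.125)^1 + 15.4045/(1+0.125)^2 + 223.3022/(1+0.125)^2 = 199.4847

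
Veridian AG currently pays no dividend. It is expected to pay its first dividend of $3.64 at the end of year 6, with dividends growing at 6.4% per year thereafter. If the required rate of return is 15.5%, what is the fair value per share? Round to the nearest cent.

Deferred-dividend DDM. At t=5 the remaining stream is a growing perpetuity with first payment D_6 = 3.64.
V_5 = D_6/(r−g) = 3.64/(0.155−0.064) = 40.0000
P₀ = V_5/(1+r)^5 = 40.0000/(1+0.155)^5 = 19.4603

$19.46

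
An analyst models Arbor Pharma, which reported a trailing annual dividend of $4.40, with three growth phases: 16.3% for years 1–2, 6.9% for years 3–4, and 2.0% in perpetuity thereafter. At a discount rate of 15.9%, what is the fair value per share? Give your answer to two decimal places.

Three-stage DDM. Project D₁…D_4; terminal Gordon value at t=4 with g = 0.02; discount at r = 0.159.
D_1 = 5.1172
D_2 = 5.9513
D_3 = 6.3619
D_4 = 6.8009
TV_4 = 6.9369/(0.159−0.02) = 49.9060
P₀ = Σ Dₜ/(1+r)ᵗ + TV_4/(1+r)^4 = 44.3590

$44.36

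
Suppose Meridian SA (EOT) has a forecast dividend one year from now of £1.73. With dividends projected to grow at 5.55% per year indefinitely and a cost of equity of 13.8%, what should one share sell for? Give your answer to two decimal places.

£20.97

Gordon growth model: P₀ = D₁/(r − g), with D₁ = 1.73 given directly.
P₀ = 1.7300 / (0.138 − 0.0555) = 1.7300 / 0.0825 = 20.9697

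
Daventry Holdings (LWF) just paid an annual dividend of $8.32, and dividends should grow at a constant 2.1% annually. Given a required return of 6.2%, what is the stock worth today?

$207.19

Gordon growth model: P₀ = D₁/(r − g). D₁ = 8.32 × (1 + 0.021) = 8.4947.
P₀ = 8.4947 / (0.062 − 0.021) = 8.4947 / 0.041 = 207.1883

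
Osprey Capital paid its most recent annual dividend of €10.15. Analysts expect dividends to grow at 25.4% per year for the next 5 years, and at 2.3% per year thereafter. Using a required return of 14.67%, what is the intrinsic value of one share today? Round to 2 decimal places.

€198.19

Two-stage DDM. Project D₁…D_5 at 0.254, terminal growth 0.023, discount at r = 0.1467.
D_1 = 12.7281
D_2 = 15.9610
D_3 = 20.0151
D_4 = 25.0990
D_5 = 31.4741
Terminal value at t=5: TV = D_6/(r−g) = 32.1980/(0.1467−0.023) = 260.2913
P₀ = 12.7281/(1+0.1467)^1 + 15.9610/(1+0.1467)^2 + 20.0151/(1+0.1467)^3 + 25.0990/(1+0.1467)^4 + 31.4741/(1+0.1467)^5 + 260.2913/(1+0.1467)^5 = 198.1870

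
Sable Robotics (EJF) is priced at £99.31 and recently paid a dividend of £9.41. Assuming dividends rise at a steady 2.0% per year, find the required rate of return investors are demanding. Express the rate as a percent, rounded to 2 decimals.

Rearranging the constant-growth DDM: r = D₁/P₀ + g.
D₁ = 9.41 × (1 + 0.02) = 9.5982.
r = 9.5982 / 99.31 + 0.02 = 0.09665 + 0.02 = 0.11665

11.66%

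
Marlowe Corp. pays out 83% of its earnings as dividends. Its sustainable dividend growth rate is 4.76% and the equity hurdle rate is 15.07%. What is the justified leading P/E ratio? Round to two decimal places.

Justified leading P/E = b/(r−g) = 0.83/(0.1507−0.0476) = 8.0504

8.05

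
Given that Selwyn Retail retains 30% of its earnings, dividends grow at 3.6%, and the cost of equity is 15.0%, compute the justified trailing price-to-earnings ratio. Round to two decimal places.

Payout ratio b = 1 − 0.30 = 0.70.
Justified trailing P/E = b(1+g)/(r−g) = 0.70×(1+0.036)/(0.15−0.036) = 6.3614

6.36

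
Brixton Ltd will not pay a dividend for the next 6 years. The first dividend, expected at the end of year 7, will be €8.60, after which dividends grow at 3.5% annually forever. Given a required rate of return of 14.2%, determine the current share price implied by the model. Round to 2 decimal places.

Deferred-dividend DDM. At t=6 the remaining stream is a growing perpetuity with first payment D_7 = 8.60.
V_6 = D_7/(r−g) = 8.60/(0.142−0.035) = 80.3738
P₀ = V_6/(1+r)^6 = 80.3738/(1+0.142)^6 = 36.2341

€36.23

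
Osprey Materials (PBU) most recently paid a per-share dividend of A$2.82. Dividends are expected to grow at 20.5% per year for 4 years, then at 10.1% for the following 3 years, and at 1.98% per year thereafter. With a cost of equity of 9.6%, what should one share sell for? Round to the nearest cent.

A$82.76

Three-stage DDM. Project D₁…D_7; terminal Gordon value at t=7 with g = 0.0198; discount at r = 0.096.
D_1 = 3.3981
D_2 = 4.0947
D_3 = 4.9341
D_4 = 5.9456
D_5 = 6.5461
D_6 = 7.2073
D_7 = 7.9352
TV_7 = 8.0923/(0.096−0.0198) = 106.1987
P₀ = Σ Dₜ/(1+r)ᵗ + TV_7/(1+r)^7 = 82.7567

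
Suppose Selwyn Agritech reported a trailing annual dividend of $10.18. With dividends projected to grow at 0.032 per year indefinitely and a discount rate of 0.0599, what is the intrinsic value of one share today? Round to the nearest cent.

Gordon growth model: P₀ = D₁/(r − g). D₁ = 10.18 × (1 + 0.032) = 10.5058.
P₀ = 10.5058 / (0.0599 − 0.032) = 10.5058 / 0.0279 = 376.5505

$376.55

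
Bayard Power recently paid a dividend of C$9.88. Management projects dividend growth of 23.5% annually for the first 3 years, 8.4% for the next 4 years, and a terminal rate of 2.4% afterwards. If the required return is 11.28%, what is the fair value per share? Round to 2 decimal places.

C$227.49

Three-stage DDM. Project D₁…D_7; terminal Gordon value at t=7 with g = 0.024; discount at r = 0.1128.
D_1 = 12.2018
D_2 = 15.0692
D_3 = 18.6105
D_4 = 20.1738
D_5 = 21.8684
D_6 = 23.7053
D_7 = 25.6966
TV_7 = 26.3133/(0.1128−0.024) = 296.3207
P₀ = Σ Dₜ/(1+r)ᵗ + TV_7/(1+r)^7 = 227.4852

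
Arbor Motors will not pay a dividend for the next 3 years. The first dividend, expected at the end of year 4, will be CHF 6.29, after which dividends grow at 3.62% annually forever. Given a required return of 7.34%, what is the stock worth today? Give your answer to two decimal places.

Deferred-dividend DDM. At t=3 the remaining stream is a growing perpetuity with first payment D_4 = 6.29.
V_3 = D_4/(r−g) = 6.29/(0.0734−0.0362) = 169.0860
P₀ = V_3/(1+r)^3 = 169.0860/(1+0.0734)^3 = 136.7171

CHF 136.72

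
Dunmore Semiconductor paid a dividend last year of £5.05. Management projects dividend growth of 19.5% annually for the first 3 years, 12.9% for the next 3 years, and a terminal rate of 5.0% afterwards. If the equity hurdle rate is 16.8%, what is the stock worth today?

£74.49

Three-stage DDM. Project D₁…D_6; terminal Gordon value at t=6 with g = 0.05; discount at r = 0.168.
D_1 = 6.0347
D_2 = 7.2115
D_3 = 8.6178
D_4 = 9.7295
D_5 = 10.9846
D_6 = 12.4016
TV_6 = 13.0217/(0.168−0.05) = 110.3530
P₀ = Σ Dₜ/(1+r)ᵗ + TV_6/(1+r)^6 = 74.4905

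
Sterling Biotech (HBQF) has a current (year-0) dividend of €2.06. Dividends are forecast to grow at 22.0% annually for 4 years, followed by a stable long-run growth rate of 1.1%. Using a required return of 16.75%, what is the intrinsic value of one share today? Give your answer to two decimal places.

€25.08

Two-stage DDM. Project D₁…D_4 at 0.22, terminal growth 0.011, discount at r = 0.1675.
D_1 = 2.5132
D_2 = 3.0661
D_3 = 3.7406
D_4 = 4.5636
Terminal value at t=4: TV = D_5/(r−g) = 4.6138/(0.1675−0.011) = 29.4811
P₀ = 2.5132/(1+0.1675)^1 + 3.0661/(1+0.1675)^2 + 3.7406/(1+0.1675)^3 + 4.5636/(1+0.1675)^4 + 29.4811/(1+0.1675)^4 = 25.0767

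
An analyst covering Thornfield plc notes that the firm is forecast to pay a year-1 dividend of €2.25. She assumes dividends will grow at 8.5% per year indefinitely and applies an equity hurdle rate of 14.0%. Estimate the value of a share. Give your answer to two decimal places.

Gordon growth model: P₀ = D₁/(r − g), with D₁ = 2.25 given directly.
P₀ = 2.2500 / (0.14 − 0.085) = 2.2500 / 0.055 = 40.9091

€40.91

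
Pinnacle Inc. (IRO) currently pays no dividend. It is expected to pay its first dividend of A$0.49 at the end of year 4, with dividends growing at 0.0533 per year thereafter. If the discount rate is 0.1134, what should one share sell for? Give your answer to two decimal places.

A$5.91

Deferred-dividend DDM. At t=3 the remaining stream is a growing perpetuity with first payment D_4 = 0.49.
V_3 = D_4/(r−g) = 0.49/(0.1134−0.0533) = 8.1531
P₀ = V_3/(1+r)^3 = 8.1531/(1+0.1134)^3 = 5.9070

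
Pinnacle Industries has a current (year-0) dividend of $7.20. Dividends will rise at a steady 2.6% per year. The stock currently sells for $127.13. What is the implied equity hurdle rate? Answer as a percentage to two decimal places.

8.41%

Rearranging the constant-growth DDM: r = D₁/P₀ + g.
D₁ = 7.20 × (1 + 0.026) = 7.3872.
r = 7.3872 / 127.13 + 0.026 = 0.05811 + 0.026 = 0.08411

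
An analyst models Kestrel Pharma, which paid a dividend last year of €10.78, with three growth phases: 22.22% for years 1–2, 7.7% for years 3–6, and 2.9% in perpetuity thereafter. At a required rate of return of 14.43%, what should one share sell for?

Three-stage DDM. Project D₁…D_6; terminal Gordon value at t=6 with g = 0.029; discount at r = 0.1443.
D_1 = 13.1753
D_2 = 16.1029
D_3 = 17.3428
D_4 = 18.6782
D_5 = 20.1164
D_6 = 21.6654
TV_6 = 22.2937/(0.1443−0.029) = 193.3536
P₀ = Σ Dₜ/(1+r)ᵗ + TV_6/(1+r)^6 = 152.3044

€152.30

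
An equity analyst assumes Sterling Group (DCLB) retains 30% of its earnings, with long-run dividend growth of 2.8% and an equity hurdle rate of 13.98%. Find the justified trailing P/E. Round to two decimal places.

Payout ratio b = 1 − 0.30 = 0.70.
Justified trailing P/E = b(1+g)/(r−g) = 0.70×(1+0.028)/(0.1398−0.028) = 6.4365

6.44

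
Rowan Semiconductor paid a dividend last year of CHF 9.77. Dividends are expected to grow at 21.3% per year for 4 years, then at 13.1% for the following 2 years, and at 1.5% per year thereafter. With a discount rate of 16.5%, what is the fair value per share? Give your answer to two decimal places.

Three-stage DDM. Project D₁…D_6; terminal Gordon value at t=6 with g = 0.015; discount at r = 0.165.
D_1 = 11.8510
D_2 = 14.3753
D_3 = 17.4372
D_4 = 21.1513
D_5 = 23.9222
D_6 = 27.0560
TV_6 = 27.4618/(0.165−0.015) = 183.0787
P₀ = Σ Dₜ/(1+r)ᵗ + TV_6/(1+r)^6 = 138.4729

CHF 138.47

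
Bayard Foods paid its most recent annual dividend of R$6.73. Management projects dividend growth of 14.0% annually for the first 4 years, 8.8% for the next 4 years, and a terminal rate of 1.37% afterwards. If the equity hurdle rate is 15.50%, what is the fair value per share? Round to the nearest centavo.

Three-stage DDM. Project D₁…D_8; terminal Gordon value at t=8 with g = 0.0137; discount at r = 0.155.
D_1 = 7.6722
D_2 = 8.7463
D_3 = 9.9708
D_4 = 11.3667
D_5 = 12.3670
D_6 = 13.4553
D_7 = 14.6393
D_8 = 15.9276
TV_8 = 16.1458/(0.155−0.0137) = 114.2661
P₀ = Σ Dₜ/(1+r)ᵗ + TV_8/(1+r)^8 = 84.1891

R$84.19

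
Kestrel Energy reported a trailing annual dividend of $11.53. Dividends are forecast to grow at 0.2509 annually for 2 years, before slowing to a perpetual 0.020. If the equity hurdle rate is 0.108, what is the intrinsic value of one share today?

$198.05

Two-stage DDM. Project D₁…D_2 at 0.2509, terminal growth 0.02, discount at r = 0.108.
D_1 = 14.4229
D_2 = 18.0416
Terminal value at t=2: TV = D_3/(r−g) = 18.4024/(0.108−0.02) = 209.1183
P₀ = 14.4229/(1+0.108)^1 + 18.0416/(1+0.108)^2 + 209.1183/(1+0.108)^2 = 198.0513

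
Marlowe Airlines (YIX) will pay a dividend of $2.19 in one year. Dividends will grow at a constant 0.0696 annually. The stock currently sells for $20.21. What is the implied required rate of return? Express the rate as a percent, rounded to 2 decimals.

Rearranging the constant-growth DDM: r = D₁/P₀ + g.
r = 2.1900 / 20.21 + 0.0696 = 0.10836 + 0.0696 = 0.17796

17.80%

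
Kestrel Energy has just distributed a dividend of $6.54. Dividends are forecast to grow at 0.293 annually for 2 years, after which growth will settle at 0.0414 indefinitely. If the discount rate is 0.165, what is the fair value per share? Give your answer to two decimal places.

Two-stage DDM. Project D₁…D_2 at 0.293, terminal growth 0.0414, discount at r = 0.165.
D_1 = 8.4562
D_2 = 10.9339
Terminal value at t=2: TV = D_3/(r−g) = 11.3866/(0.165−0.0414) = 92.1242
P₀ = 8.4562/(1+0.165)^1 + 10.9339/(1+0.165)^2 + 92.1242/(1+0.165)^2 = 83.1915

$83.19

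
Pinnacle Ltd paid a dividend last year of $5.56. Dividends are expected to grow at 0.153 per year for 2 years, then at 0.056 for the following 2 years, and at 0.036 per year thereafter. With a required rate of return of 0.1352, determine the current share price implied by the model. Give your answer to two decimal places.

$73.52

Three-stage DDM. Project D₁…D_4; terminal Gordon value at t=4 with g = 0.036; discount at r = 0.1352.
D_1 = 6.4107
D_2 = 7.3915
D_3 = 7.8054
D_4 = 8.2425
TV_4 = 8.5393/(0.1352−0.036) = 86.0814
P₀ = Σ Dₜ/(1+r)ᵗ + TV_4/(1+r)^4 = 73.5164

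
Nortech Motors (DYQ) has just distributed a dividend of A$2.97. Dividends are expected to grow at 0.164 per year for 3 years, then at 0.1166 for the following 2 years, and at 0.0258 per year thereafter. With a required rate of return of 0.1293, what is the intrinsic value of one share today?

A$47.38

Three-stage DDM. Project D₁…D_5; terminal Gordon value at t=5 with g = 0.0258; discount at r = 0.1293.
D_1 = 3.4571
D_2 = 4.0240
D_3 = 4.6840
D_4 = 5.2301
D_5 = 5.8400
TV_5 = 5.9906/(0.1293−0.0258) = 57.8806
P₀ = Σ Dₜ/(1+r)ᵗ + TV_5/(1+r)^5 = 47.3768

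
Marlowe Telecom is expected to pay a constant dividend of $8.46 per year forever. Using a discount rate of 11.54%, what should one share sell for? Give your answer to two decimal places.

$73.31

Zero-growth DDM (perpetuity): P₀ = D/r = 8.46 / 0.1154 = 73.3102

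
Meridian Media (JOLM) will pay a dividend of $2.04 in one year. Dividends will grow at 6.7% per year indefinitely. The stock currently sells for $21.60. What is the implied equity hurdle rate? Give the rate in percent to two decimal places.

Rearranging the constant-growth DDM: r = D₁/P₀ + g.
r = 2.0400 / 21.60 + 0.067 = 0.09444 + 0.067 = 0.16144

16.14%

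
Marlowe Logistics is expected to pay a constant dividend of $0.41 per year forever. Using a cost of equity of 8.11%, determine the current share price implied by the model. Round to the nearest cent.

Zero-growth DDM (perpetuity): P₀ = D/r = 0.41 / 0.0811 = 5.0555

$5.06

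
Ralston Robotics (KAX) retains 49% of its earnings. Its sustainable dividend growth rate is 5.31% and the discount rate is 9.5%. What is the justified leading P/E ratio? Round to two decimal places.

12.17

Payout ratio b = 1 − 0.49 = 0.51.
Justified leading P/E = b/(r−g) = 0.51/(0.095−0.0531) = 12.1718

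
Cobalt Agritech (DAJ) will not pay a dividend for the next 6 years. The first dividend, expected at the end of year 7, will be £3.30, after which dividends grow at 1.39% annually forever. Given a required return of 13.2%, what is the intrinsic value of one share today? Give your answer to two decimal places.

£13.28

Deferred-dividend DDM. At t=6 the remaining stream is a growing perpetuity with first payment D_7 = 3.30.
V_6 = D_7/(r−g) = 3.30/(0.132−0.0139) = 27.9424
P₀ = V_6/(1+r)^6 = 27.9424/(1+0.132)^6 = 13.2796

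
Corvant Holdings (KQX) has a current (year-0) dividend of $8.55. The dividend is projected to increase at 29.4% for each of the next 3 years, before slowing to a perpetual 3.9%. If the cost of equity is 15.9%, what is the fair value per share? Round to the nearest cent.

$135.13

Two-stage DDM. Project D₁…D_3 at 0.294, terminal growth 0.039, discount at r = 0.159.
D_1 = 11.0637
D_2 = 14.3164
D_3 = 18.5255
Terminal value at t=3: TV = D_4/(r−g) = 19.2480/(0.159−0.039) = 160.3996
P₀ = 11.0637/(1+0.159)^1 + 14.3164/(1+0.159)^2 + 18.5255/(1+0.159)^3 + 160.3996/(1+0.159)^3 = 135.1304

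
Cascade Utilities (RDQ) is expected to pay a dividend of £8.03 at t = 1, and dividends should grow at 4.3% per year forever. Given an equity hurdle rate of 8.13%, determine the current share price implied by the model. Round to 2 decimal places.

£209.66

Gordon growth model: P₀ = D₁/(r − g), with D₁ = 8.03 given directly.
P₀ = 8.0300 / (0.0813 − 0.043) = 8.0300 / 0.0383 = 209.6606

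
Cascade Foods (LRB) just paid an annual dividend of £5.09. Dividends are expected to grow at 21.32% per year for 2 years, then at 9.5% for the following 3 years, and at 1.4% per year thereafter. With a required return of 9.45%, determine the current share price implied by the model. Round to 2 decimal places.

£109.56

Three-stage DDM. Project D₁…D_5; terminal Gordon value at t=5 with g = 0.014; discount at r = 0.0945.
D_1 = 6.1752
D_2 = 7.4917
D_3 = 8.2035
D_4 = 8.9828
D_5 = 9.8361
TV_5 = 9.9739/(0.0945−0.014) = 123.8988
P₀ = Σ Dₜ/(1+r)ᵗ + TV_5/(1+r)^5 = 109.5586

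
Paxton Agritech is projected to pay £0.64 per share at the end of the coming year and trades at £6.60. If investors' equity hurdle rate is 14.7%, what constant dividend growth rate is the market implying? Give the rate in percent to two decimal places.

From P₀ = D₁/(r − g), the implied growth is g = r − D₁/P₀.
g = 0.147 − 0.64/6.60 = 0.147 − 0.09697 = 0.05003

5.00%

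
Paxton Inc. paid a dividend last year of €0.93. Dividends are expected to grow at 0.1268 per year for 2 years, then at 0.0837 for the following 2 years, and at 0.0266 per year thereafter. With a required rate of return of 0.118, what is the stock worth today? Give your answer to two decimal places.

Three-stage DDM. Project D₁…D_4; terminal Gordon value at t=4 with g = 0.0266; discount at r = 0.118.
D_1 = 1.0479
D_2 = 1.1808
D_3 = 1.2796
D_4 = 1.3867
TV_4 = 1.4236/(0.118−0.0266) = 15.5758
P₀ = Σ Dₜ/(1+r)ᵗ + TV_4/(1+r)^4 = 13.6551

€13.66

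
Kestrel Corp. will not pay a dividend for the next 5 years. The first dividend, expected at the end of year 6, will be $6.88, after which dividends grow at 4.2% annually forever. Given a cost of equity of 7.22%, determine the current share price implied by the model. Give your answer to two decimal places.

Deferred-dividend DDM. At t=5 the remaining stream is a growing perpetuity with first payment D_6 = 6.88.
V_5 = D_6/(r−g) = 6.88/(0.0722−0.042) = 227.8146
P₀ = V_5/(1+r)^5 = 227.8146/(1+0.0722)^5 = 160.7691

$160.77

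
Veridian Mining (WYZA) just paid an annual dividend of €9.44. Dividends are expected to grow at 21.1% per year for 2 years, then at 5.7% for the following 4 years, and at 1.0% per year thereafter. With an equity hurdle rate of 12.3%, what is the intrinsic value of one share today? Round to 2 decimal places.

Three-stage DDM. Project D₁…D_6; terminal Gordon value at t=6 with g = 0.01; discount at r = 0.123.
D_1 = 11.4318
D_2 = 13.8440
D_3 = 14.6331
D_4 = 15.4671
D_5 = 16.3488
D_6 = 17.2807
TV_6 = 17.4535/(0.123−0.01) = 154.4554
P₀ = Σ Dₜ/(1+r)ᵗ + TV_6/(1+r)^6 = 135.9895

€135.99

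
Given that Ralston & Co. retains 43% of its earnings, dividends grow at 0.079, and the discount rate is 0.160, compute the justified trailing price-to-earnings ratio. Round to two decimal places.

Payout ratio b = 1 − 0.43 = 0.57.
Justified trailing P/E = b(1+g)/(r−g) = 0.57×(1+0.079)/(0.16−0.079) = 7.5930

7.59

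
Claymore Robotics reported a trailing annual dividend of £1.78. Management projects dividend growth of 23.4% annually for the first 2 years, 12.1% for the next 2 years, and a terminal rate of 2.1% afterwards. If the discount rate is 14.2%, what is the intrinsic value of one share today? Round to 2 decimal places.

Three-stage DDM. Project D₁…D_4; terminal Gordon value at t=4 with g = 0.021; discount at r = 0.142.
D_1 = 2.1965
D_2 = 2.7105
D_3 = 3.0385
D_4 = 3.4061
TV_4 = 3.4777/(0.142−0.021) = 28.7410
P₀ = Σ Dₜ/(1+r)ᵗ + TV_4/(1+r)^4 = 24.9426

£24.94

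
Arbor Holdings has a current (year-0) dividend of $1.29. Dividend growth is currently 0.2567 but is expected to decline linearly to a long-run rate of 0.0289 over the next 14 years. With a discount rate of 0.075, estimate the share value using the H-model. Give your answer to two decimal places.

$73.41

H-model: P₀ = D₀[(1+g_L) + H(g_S−g_L)]/(r−g_L), with H = 14/2 = 7.
P₀ = 1.29 × [(1+0.0289) + 7×(0.2567−0.0289)] / (0.075−0.0289)
   = 1.29 × 2.6235 / 0.0461 = 73.4125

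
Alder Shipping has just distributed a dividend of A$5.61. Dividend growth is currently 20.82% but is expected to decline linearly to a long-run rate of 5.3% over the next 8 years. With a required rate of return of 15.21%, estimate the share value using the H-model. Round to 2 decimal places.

H-model: P₀ = D₀[(1+g_L) + H(g_S−g_L)]/(r−g_L), with H = 8/2 = 4.
P₀ = 5.61 × [(1+0.053) + 4×(0.2082−0.053)] / (0.1521−0.053)
   = 5.61 × 1.6738 / 0.0991 = 94.7530

A$94.75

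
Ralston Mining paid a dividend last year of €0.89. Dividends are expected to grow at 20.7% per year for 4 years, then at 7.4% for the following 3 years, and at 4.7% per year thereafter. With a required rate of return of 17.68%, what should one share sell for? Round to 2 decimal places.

€12.30

Three-stage DDM. Project D₁…D_7; terminal Gordon value at t=7 with g = 0.047; discount at r = 0.1768.
D_1 = 1.0742
D_2 = 1.2966
D_3 = 1.5650
D_4 = 1.8889
D_5 = 2.0287
D_6 = 2.1789
D_7 = 2.3401
TV_7 = 2.4501/(0.1768−0.047) = 18.8757
P₀ = Σ Dₜ/(1+r)ᵗ + TV_7/(1+r)^7 = 12.3016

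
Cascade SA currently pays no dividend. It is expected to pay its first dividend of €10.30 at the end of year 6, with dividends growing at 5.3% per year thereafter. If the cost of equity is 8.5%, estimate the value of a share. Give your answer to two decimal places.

€214.06

Deferred-dividend DDM. At t=5 the remaining stream is a growing perpetuity with first payment D_6 = 10.30.
V_5 = D_6/(r−g) = 10.30/(0.085−0.053) = 321.8750
P₀ = V_5/(1+r)^5 = 321.8750/(1+0.085)^5 = 214.0615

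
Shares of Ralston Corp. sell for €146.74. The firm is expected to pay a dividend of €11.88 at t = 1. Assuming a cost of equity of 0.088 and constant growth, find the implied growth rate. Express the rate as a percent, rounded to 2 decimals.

0.70%

From P₀ = D₁/(r − g), the implied growth is g = r − D₁/P₀.
g = 0.088 − 11.88/146.74 = 0.088 − 0.08096 = 0.00704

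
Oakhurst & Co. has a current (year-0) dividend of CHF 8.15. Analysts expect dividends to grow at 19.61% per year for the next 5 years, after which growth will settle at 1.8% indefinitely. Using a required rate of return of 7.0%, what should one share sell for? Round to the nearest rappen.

Two-stage DDM. Project D₁…D_5 at 0.1961, terminal growth 0.018, discount at r = 0.07.
D_1 = 9.7482
D_2 = 11.6598
D_3 = 13.9463
D_4 = 16.6812
D_5 = 19.9524
Terminal value at t=5: TV = D_6/(r−g) = 20.3115/(0.07−0.018) = 390.6065
P₀ = 9.7482/(1+0.07)^1 + 11.6598/(1+0.07)^2 + 13.9463/(1+0.07)^3 + 16.6812/(1+0.07)^4 + 19.9524/(1+0.07)^5 + 390.6065/(1+0.07)^5 = 336.1279

CHF 336.13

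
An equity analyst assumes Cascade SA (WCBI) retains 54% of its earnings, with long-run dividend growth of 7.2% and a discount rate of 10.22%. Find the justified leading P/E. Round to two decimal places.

15.23

Payout ratio b = 1 − 0.54 = 0.46.
Justified leading P/E = b/(r−g) = 0.46/(0.1022−0.072) = 15.2318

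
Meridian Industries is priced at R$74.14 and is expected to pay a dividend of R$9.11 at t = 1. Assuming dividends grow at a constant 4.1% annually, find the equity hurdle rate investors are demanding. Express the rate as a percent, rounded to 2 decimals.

16.39%

Rearranging the constant-growth DDM: r = D₁/P₀ + g.
r = 9.1100 / 74.14 + 0.041 = 0.12288 + 0.041 = 0.16388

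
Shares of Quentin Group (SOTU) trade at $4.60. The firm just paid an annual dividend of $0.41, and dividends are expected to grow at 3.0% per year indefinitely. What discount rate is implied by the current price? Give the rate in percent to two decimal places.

12.18%

Rearranging the constant-growth DDM: r = D₁/P₀ + g.
D₁ = 0.41 × (1 + 0.03) = 0.4223.
r = 0.4223 / 4.60 + 0.03 = 0.09180 + 0.03 = 0.12180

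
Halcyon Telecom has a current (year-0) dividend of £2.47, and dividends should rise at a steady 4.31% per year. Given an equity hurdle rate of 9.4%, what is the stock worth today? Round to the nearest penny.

£50.62

Gordon growth model: P₀ = D₁/(r − g). D₁ = 2.47 × (1 + 0.0431) = 2.5765.
P₀ = 2.5765 / (0.094 − 0.0431) = 2.5765 / 0.0509 = 50.6180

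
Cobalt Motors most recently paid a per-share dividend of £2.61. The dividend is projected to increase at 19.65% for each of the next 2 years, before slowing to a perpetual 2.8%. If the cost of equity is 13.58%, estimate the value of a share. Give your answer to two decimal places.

Two-stage DDM. Project D₁…D_2 at 0.1965, terminal growth 0.028, discount at r = 0.1358.
D_1 = 3.1229
D_2 = 3.7365
Terminal value at t=2: TV = D_3/(r−g) = 3.8411/(0.1358−0.028) = 35.6320
P₀ = 3.1229/(1+0.1358)^1 + 3.7365/(1+0.1358)^2 + 35.6320/(1+0.1358)^2 = 33.2667

£33.27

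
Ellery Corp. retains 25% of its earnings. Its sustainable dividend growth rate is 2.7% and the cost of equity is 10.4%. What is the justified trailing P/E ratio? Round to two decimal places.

Payout ratio b = 1 − 0.25 = 0.75.
Justified trailing P/E = b(1+g)/(r−g) = 0.75×(1+0.027)/(0.104−0.027) = 10.0032

10.00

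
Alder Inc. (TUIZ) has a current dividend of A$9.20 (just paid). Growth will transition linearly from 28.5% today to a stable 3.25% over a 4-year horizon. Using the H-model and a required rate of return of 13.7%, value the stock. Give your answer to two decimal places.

H-model: P₀ = D₀[(1+g_L) + H(g_S−g_L)]/(r−g_L), with H = 4/2 = 2.
P₀ = 9.20 × [(1+0.0325) + 2×(0.285−0.0325)] / (0.137−0.0325)
   = 9.20 × 1.5375 / 0.1045 = 135.3589

A$135.36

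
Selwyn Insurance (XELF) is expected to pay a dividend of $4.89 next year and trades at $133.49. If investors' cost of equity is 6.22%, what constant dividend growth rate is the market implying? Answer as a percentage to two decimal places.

From P₀ = D₁/(r − g), the implied growth is g = r − D₁/P₀.
g = 0.0622 − 4.89/133.49 = 0.0622 − 0.03663 = 0.02557

2.56%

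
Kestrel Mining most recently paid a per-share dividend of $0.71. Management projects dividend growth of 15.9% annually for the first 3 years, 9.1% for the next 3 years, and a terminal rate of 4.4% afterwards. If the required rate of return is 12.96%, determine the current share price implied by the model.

Three-stage DDM. Project D₁…D_6; terminal Gordon value at t=6 with g = 0.044; discount at r = 0.1296.
D_1 = 0.8229
D_2 = 0.9537
D_3 = 1.1054
D_4 = 1.2060
D_5 = 1.3157
D_6 = 1.4354
TV_6 = 1.4986/(0.1296−0.044) = 17.5069
P₀ = Σ Dₜ/(1+r)ᵗ + TV_6/(1+r)^6 = 12.8166

$12.82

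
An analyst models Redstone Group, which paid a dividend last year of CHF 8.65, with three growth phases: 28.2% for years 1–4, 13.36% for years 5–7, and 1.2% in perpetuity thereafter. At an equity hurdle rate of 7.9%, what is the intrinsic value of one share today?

Three-stage DDM. Project D₁…D_7; terminal Gordon value at t=7 with g = 0.012; discount at r = 0.079.
D_1 = 11.0893
D_2 = 14.2165
D_3 = 18.2255
D_4 = 23.3651
D_5 = 26.4867
D_6 = 30.0253
D_7 = 34.0367
TV_7 = 34.4452/(0.079−0.012) = 514.1069
P₀ = Σ Dₜ/(1+r)ᵗ + TV_7/(1+r)^7 = 413.2883

CHF 413.29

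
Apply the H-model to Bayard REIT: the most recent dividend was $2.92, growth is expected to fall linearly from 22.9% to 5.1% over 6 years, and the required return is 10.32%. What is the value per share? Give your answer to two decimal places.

H-model: P₀ = D₀[(1+g_L) + H(g_S−g_L)]/(r−g_L), with H = 6/2 = 3.
P₀ = 2.92 × [(1+0.051) + 3×(0.229−0.051)] / (0.1032−0.051)
   = 2.92 × 1.5850 / 0.0522 = 88.6628

$88.66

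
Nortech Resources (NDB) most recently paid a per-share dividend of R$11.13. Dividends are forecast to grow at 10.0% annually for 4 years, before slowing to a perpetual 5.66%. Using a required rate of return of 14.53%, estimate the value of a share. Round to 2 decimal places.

R$153.11

Two-stage DDM. Project D₁…D_4 at 0.1, terminal growth 0.0566, discount at r = 0.1453.
D_1 = 12.2430
D_2 = 13.4673
D_3 = 14.8140
D_4 = 16.2954
Terminal value at t=4: TV = D_5/(r−g) = 17.2178/(0.1453−0.0566) = 194.1122
P₀ = 12.2430/(1+0.1453)^1 + 13.4673/(1+0.1453)^2 + 14.8140/(1+0.1453)^3 + 16.2954/(1+0.1453)^4 + 194.1122/(1+0.1453)^4 = 153.1058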